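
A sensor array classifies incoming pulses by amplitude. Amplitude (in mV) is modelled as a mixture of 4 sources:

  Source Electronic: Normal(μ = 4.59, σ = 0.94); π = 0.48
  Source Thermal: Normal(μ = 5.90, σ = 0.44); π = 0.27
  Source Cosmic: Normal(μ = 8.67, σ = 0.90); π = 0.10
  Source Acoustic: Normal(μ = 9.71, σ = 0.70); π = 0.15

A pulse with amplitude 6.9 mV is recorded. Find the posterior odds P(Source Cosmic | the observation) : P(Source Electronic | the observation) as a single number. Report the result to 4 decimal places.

Posterior odds = (w_i f_i(x)) / (w_j f_j(x)); the normalising sum cancels.
Normal densities:
  p_Electronic = 0.0207215
  p_Thermal = 0.0685218
  p_Cosmic = 0.06409
  p_Acoustic = 0.000180549
0.006409 / 0.0099463 ≈ 0.6444

0.6444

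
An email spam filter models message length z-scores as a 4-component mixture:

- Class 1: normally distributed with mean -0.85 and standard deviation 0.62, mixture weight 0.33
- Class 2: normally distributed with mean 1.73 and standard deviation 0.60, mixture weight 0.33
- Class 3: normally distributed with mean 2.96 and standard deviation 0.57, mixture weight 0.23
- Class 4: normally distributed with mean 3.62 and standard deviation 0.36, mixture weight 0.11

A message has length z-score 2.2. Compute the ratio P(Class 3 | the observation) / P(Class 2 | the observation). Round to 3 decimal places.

0.410

The posterior odds equal the prior odds times the likelihood ratio: (w_i/w_j)·(f_i(x)/f_j(x)).
Normal densities:
  f_1 = (1/(0.62·√(2π)))·exp(−(2.2−-0.85)²/(2·0.62²)) = 0.643455·exp(-12.10003) = 3.57721e-06
  f_2 = (1/(0.60·√(2π)))·exp(−(2.2−1.73)²/(2·0.60²)) = 0.664904·exp(-0.30681) = 0.489232
  f_3 = (1/(0.57·√(2π)))·exp(−(2.2−2.96)²/(2·0.57²)) = 0.699899·exp(-0.88889) = 0.287737
  f_4 = (1/(0.36·√(2π)))·exp(−(2.2−3.62)²/(2·0.36²)) = 1.108173·exp(-7.77932) = 0.000463544
Odds = (0.23/0.33) × (0.287737/0.489232) = 0.69697 × 0.58814 ≈ 0.410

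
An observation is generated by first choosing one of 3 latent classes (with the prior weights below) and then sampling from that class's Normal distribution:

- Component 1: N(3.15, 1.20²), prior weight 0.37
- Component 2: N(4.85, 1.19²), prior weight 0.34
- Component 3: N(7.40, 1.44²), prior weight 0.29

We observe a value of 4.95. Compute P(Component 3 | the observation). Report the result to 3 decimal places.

P(component k | x) = π_k·f_k(x) / marginal(x), where marginal(x) = Σ_j π_j·f_j(x).
Normal densities:
  L_1 = (1/(1.20·√(2π)))·exp(−(4.95−3.15)²/(2·1.20²)) = 0.332452·exp(-1.12500) = 0.107931
  L_2 = (1/(1.19·√(2π)))·exp(−(4.95−4.85)²/(2·1.19²)) = 0.335246·exp(-0.00353) = 0.334064
  L_3 = (1/(1.44·√(2π)))·exp(−(4.95−7.40)²/(2·1.44²)) = 0.277043·exp(-1.44736) = 0.0651578
Weight by the priors:
  π_1·L_1 = 0.37 × 0.107931 = 0.0399346
  π_2·L_2 = 0.34 × 0.334064 = 0.113582
  π_3·L_3 = 0.29 × 0.0651578 = 0.0188958
Evidence: 0.0399346 + 0.113582 + 0.0188958 = 0.172412
P(Component 3 | 4.95) ≈ 0.110

0.110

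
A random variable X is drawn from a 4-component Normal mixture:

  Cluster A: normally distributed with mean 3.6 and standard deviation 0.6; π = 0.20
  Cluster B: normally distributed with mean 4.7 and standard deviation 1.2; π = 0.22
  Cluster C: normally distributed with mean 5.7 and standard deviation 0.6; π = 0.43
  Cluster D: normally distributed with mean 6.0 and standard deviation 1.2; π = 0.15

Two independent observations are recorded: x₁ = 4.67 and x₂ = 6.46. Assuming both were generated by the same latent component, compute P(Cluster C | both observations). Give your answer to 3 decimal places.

Posterior ∝ prior × likelihood, so P(k | x) ∝ π_k f_k(x); normalise over all components.
Since both observations come from the same component, the likelihood for component k is f_k(x₁)·f_k(x₂).
  p_A = [0.135572] × [7.74341e-06] = 1.04979e-06
  p_B = [0.332348] × [0.113402] = 0.037689
  p_C = [0.152348] × [0.298097] = 0.0454147
  p_D = [0.179881] × [0.308902] = 0.0555654
Prior × likelihood for each component:
  π_A·p_A = 0.20 × 1.04979e-06 = 2.09958e-07
  π_B·p_B = 0.22 × 0.037689 = 0.00829157
  π_C·p_C = 0.43 × 0.0454147 = 0.0195283
  π_D·p_D = 0.15 × 0.0555654 = 0.00833482
Sum: 2.09958e-07 + 0.00829157 + 0.0195283 + 0.00833482 = 0.0361549
So the posterior for Cluster C is 0.0195283 / 0.0361549 ≈ 0.540.

0.540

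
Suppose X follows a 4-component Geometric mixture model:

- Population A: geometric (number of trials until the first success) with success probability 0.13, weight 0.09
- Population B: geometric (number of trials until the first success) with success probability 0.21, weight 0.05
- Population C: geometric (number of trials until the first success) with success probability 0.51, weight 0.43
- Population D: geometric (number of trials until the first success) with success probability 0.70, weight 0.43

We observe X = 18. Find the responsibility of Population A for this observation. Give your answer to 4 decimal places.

0.8509

The responsibility of component k is w_k f_k(x) divided by Σ_j w_j f_j(x).
Evaluate each component's likelihood at the observed value:
  L_A = 0.13·(1−0.13)^17 = 0.13·0.0937189 = 0.0121835
  L_B = 0.21·(1−0.21)^17 = 0.21·0.0181828 = 0.00381839
  L_C = 0.51·(1−0.51)^17 = 0.51·5.4117e-06 = 2.75996e-06
  L_D = 0.70·(1−0.70)^17 = 0.70·1.2914e-09 = 9.03981e-10
Multiply by the mixture weights:
  w_A·L_A = 0.09 × 0.0121835 = 0.00109651
  w_B·L_B = 0.05 × 0.00381839 = 0.000190919
  w_C·L_C = 0.43 × 2.75996e-06 = 1.18678e-06
  w_D·L_D = 0.43 × 9.03981e-10 = 3.88712e-10
Denominator: 0.00109651 + 0.000190919 + 1.18678e-06 + 3.88712e-10 = 0.00128862
So the posterior for Population A is 0.00109651 / 0.00128862 ≈ 0.8509.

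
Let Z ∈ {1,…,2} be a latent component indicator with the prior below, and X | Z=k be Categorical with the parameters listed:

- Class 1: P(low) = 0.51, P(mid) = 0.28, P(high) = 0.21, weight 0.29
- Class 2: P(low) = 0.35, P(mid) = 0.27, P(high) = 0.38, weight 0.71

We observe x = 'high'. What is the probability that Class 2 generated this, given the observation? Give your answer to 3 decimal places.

0.816

Posterior ∝ prior × likelihood, so P(k | x) ∝ π_k f_k(x); normalise over all components.
Component likelihoods at x = 'high':
  f_1 = 0.21
  f_2 = 0.38
Weight by the priors:
  π_1·f_1 = 0.29 × 0.21 = 0.0609
  π_2·f_2 = 0.71 × 0.38 = 0.2698
Marginal: 0.0609 + 0.2698 = 0.3307
Responsibility of Class 2: 0.2698 / 0.3307 ≈ 0.816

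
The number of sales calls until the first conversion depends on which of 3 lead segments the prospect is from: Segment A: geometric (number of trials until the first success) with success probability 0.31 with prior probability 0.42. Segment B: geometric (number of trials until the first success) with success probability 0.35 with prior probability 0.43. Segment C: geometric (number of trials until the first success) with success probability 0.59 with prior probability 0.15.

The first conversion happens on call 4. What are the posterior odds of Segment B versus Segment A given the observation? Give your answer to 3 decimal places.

0.966

Posterior odds = (π_i f_i(x)) / (π_j f_j(x)); the normalising sum cancels.
Geometric probabilities:
  f_A = 0.31·(1−0.31)^3 = 0.31·0.328509 = 0.101838
  f_B = 0.35·(1−0.35)^3 = 0.35·0.274625 = 0.0961188
  f_C = 0.59·(1−0.59)^3 = 0.59·0.068921 = 0.0406634
Posterior odds = (π_B·f_B) / (π_A·f_A) = (0.43·0.0961188) / (0.42·0.101838) = 0.0413311 / 0.0427719 ≈ 0.966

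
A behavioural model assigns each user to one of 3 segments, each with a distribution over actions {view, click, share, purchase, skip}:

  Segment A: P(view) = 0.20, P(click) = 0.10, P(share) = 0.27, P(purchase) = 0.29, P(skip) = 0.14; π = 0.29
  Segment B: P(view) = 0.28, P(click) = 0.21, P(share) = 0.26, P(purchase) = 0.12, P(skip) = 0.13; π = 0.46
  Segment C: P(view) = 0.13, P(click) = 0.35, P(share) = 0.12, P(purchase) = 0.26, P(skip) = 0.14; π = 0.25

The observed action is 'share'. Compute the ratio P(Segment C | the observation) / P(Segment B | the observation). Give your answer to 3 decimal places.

0.251

Since P(k|x) ∝ w_k f_k(x), the posterior odds are w_i f_i(x) / (w_j f_j(x)).
Component likelihoods at x = 'share':
  p_A = 0.27
  p_B = 0.26
  p_C = 0.12
Posterior odds = (w_C·p_C) / (w_B·p_B) = (0.25·0.12) / (0.46·0.26) = 0.03 / 0.1196 ≈ 0.251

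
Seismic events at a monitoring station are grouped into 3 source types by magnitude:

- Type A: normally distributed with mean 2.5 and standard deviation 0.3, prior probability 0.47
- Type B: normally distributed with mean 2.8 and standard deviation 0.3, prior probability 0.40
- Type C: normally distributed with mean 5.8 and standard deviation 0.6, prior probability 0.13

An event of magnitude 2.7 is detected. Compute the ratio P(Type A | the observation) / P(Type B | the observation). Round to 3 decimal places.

0.995

The posterior odds equal the prior odds times the likelihood ratio: (P(Z=i)/P(Z=j))·(f_i(x)/f_j(x)).
Component likelihoods at x = 2.7:
  p_A = 1.06483
  p_B = 1.25794
  p_C = 1.06202e-06
Posterior odds = (P(Z=A)·p_A) / (P(Z=B)·p_B) = (0.47·1.06483) / (0.40·1.25794) = 0.500469 / 0.503178 ≈ 0.995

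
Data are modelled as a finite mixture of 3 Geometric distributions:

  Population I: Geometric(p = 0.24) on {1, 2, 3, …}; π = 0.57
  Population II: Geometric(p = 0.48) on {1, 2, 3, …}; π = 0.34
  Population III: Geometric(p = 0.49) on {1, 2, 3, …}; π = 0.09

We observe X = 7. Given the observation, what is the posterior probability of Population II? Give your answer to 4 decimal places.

0.1063

The responsibility of component k is w_k f_k(x) divided by Σ_j w_j f_j(x).
Geometric probabilities:
  f_I = 0.24·(1−0.24)^6 = 0.24·0.1927 = 0.046248
  f_II = 0.48·(1−0.48)^6 = 0.48·0.0197706 = 0.00948989
  f_III = 0.49·(1−0.49)^6 = 0.49·0.0175963 = 0.00862218
Weight by the priors:
  w_I·f_I = 0.57 × 0.046248 = 0.0263614
  w_II·f_II = 0.34 × 0.00948989 = 0.00322656
  w_III·f_III = 0.09 × 0.00862218 = 0.000775996
Denominator: 0.0263614 + 0.00322656 + 0.000775996 = 0.0303639
P(Population II | data) ≈ 0.1063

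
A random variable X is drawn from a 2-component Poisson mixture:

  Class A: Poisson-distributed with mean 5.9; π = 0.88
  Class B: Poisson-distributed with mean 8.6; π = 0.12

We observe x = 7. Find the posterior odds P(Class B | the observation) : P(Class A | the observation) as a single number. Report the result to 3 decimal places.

0.128

Only the two components matter; the odds are (P(Z=i) f_i(x)) / (P(Z=j) f_j(x)).
Evaluate each component's likelihood at the observed value:
  f_A = 0.135268
  f_B = 0.127094
Odds = (0.12/0.88) × (0.127094/0.135268) = 0.136364 × 0.939572 ≈ 0.128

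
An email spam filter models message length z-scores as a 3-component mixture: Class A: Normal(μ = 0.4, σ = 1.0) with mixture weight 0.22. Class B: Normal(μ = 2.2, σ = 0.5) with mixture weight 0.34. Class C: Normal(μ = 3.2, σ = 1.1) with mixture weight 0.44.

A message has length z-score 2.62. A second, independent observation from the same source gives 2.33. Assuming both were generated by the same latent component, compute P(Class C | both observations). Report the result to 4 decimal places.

Apply Bayes' rule: the posterior for each component is proportional to its prior times its likelihood at x.
Since both observations come from the same component, the likelihood for component k is f_k(x₁)·f_k(x₂).
  L_A = [(1/(1.0·√(2π)))·exp(−(2.62−0.4)²/(2·1.0²)) = 0.398942·exp(-2.46420) = 0.0339408] × [0.0619524] = 0.00210271
  L_B = [(1/(0.5·√(2π)))·exp(−(2.62−2.2)²/(2·0.5²)) = 0.797885·exp(-0.35280) = 0.560688] × [0.771367] = 0.432496
  L_C = [(1/(1.1·√(2π)))·exp(−(2.62−3.2)²/(2·1.1²)) = 0.362675·exp(-0.13901) = 0.315607] × [0.265267] = 0.0837203
Weight by the priors:
  π_A·L_A = 0.22 × 0.00210271 = 0.000462597
  π_B·L_B = 0.34 × 0.432496 = 0.147049
  π_C·L_C = 0.44 × 0.0837203 = 0.0368369
Evidence: 0.000462597 + 0.147049 + 0.0368369 = 0.184348
P(Class C | x) ≈ 0.1998

0.1998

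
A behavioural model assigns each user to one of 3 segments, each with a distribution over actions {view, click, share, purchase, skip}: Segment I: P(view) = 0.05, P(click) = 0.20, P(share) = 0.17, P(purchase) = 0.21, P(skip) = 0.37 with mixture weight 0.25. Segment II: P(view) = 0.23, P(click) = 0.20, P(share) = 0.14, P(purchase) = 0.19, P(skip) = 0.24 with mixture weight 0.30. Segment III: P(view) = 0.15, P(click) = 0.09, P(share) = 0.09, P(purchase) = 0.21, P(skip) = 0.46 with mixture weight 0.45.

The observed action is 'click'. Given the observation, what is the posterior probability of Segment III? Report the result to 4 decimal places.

0.2691

P(component k | x) = w_k·f_k(x) / marginal(x), where marginal(x) = Σ_j w_j·f_j(x).
Categorical probabilities:
  p_I = 0.2
  p_II = 0.2
  p_III = 0.09
Unnormalised posteriors:
  w_I·p_I = 0.25 × 0.2 = 0.05
  w_II·p_II = 0.30 × 0.2 = 0.06
  w_III·p_III = 0.45 × 0.09 = 0.0405
Evidence: 0.05 + 0.06 + 0.0405 = 0.1505
So the posterior for Segment III is 0.0405 / 0.1505 ≈ 0.2691.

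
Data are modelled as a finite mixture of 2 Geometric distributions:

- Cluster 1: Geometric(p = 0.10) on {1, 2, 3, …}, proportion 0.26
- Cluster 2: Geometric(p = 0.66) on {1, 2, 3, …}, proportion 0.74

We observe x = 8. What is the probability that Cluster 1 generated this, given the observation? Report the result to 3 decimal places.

The responsibility of component k is π_k f_k(x) divided by Σ_j π_j f_j(x).
Component likelihoods at x = 8:
  p_1 = 0.10·(1−0.10)^7 = 0.10·0.478297 = 0.0478297
  p_2 = 0.66·(1−0.66)^7 = 0.66·0.000525234 = 0.000346654
Weight by the priors:
  π_1·p_1 = 0.26 × 0.0478297 = 0.0124357
  π_2·p_2 = 0.74 × 0.000346654 = 0.000256524
Sum: 0.0124357 + 0.000256524 = 0.0126922
Responsibility of Cluster 1: 0.0124357 / 0.0126922 ≈ 0.980

0.980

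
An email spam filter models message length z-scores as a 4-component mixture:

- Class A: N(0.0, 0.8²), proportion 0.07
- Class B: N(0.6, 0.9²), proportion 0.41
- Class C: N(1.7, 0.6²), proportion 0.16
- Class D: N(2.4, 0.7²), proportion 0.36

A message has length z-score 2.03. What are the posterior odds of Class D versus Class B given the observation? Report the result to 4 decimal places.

3.4689

Posterior odds = (P(Z=i) f_i(x)) / (P(Z=j) f_j(x)); the normalising sum cancels.
Normal densities:
  f_A = (1/(0.8·√(2π)))·exp(−(2.03−0.0)²/(2·0.8²)) = 0.498678·exp(-3.21945) = 0.0199356
  f_B = (1/(0.9·√(2π)))·exp(−(2.03−0.6)²/(2·0.9²)) = 0.443269·exp(-1.26228) = 0.125448
  f_C = (1/(0.6·√(2π)))·exp(−(2.03−1.7)²/(2·0.6²)) = 0.664904·exp(-0.15125) = 0.571573
  f_D = (1/(0.7·√(2π)))·exp(−(2.03−2.4)²/(2·0.7²)) = 0.569918·exp(-0.13969) = 0.495614
Posterior odds = (P(Z=D)·f_D) / (P(Z=B)·f_B) = (0.36·0.495614) / (0.41·0.125448) = 0.178421 / 0.0514338 ≈ 3.4689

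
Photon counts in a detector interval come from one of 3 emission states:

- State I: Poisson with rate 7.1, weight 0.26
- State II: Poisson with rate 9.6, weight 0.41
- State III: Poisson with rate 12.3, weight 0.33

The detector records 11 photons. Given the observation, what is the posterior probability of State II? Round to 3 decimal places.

0.475

The responsibility of component k is π_k f_k(x) divided by Σ_j π_j f_j(x).
Component likelihoods at x = 11 photons:
  L_I = e^(−7.1)·7.1^11/11! = 0.0477744
  L_II = e^(−9.6)·9.6^11/11! = 0.108293
  L_III = e^(−12.3)·12.3^11/11! = 0.111168
Unnormalised posteriors:
  π_I·L_I = 0.26 × 0.0477744 = 0.0124213
  π_II·L_II = 0.41 × 0.108293 = 0.0444002
  π_III·L_III = 0.33 × 0.111168 = 0.0366853
Sum: 0.0124213 + 0.0444002 + 0.0366853 = 0.0935068
So the posterior for State II is 0.0444002 / 0.0935068 ≈ 0.475.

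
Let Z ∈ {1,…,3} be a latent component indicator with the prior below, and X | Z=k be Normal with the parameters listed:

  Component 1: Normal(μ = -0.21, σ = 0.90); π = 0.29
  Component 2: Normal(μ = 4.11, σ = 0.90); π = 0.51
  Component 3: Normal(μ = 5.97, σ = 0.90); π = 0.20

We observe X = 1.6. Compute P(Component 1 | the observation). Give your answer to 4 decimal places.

P(component k | x) = π_k·f_k(x) / marginal(x), where marginal(x) = Σ_j π_j·f_j(x).
Evaluate each component's likelihood at the observed value:
  p_1 = (1/(0.90·√(2π)))·exp(−(1.6−-0.21)²/(2·0.90²)) = 0.443269·exp(-2.02228) = 0.0586679
  p_2 = (1/(0.90·√(2π)))·exp(−(1.6−4.11)²/(2·0.90²)) = 0.443269·exp(-3.88895) = 0.00907231
  p_3 = (1/(0.90·√(2π)))·exp(−(1.6−5.97)²/(2·0.90²)) = 0.443269·exp(-11.78821) = 3.36599e-06
Weight by the priors:
  π_1·p_1 = 0.29 × 0.0586679 = 0.0170137
  π_2·p_2 = 0.51 × 0.00907231 = 0.00462688
  π_3·p_3 = 0.20 × 3.36599e-06 = 6.73198e-07
Denominator: 0.0170137 + 0.00462688 + 6.73198e-07 = 0.0216413
So the posterior for Component 1 is 0.0170137 / 0.0216413 ≈ 0.7862.

0.7862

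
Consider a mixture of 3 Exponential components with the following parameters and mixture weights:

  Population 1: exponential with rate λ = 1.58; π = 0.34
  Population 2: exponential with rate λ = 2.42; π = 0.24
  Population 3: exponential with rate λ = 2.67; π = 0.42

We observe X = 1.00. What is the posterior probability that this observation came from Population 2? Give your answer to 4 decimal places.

0.2152

The responsibility of component k is π_k f_k(x) divided by Σ_j π_j f_j(x).
Component likelihoods at x = 1.00:
  f_1 = 0.325441
  f_2 = 0.21519
  f_3 = 0.184903
Multiply by the mixture weights:
  π_1·f_1 = 0.34 × 0.325441 = 0.11065
  π_2·f_2 = 0.24 × 0.21519 = 0.0516457
  π_3·f_3 = 0.42 × 0.184903 = 0.0776594
Normaliser: 0.11065 + 0.0516457 + 0.0776594 = 0.239955
P(Population 2 | 1.00) ≈ 0.2152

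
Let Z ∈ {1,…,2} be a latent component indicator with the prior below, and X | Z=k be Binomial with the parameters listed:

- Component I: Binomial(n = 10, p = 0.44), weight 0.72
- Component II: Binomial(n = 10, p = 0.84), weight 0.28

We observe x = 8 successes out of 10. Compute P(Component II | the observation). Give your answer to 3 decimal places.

0.849

Posterior ∝ prior × likelihood, so P(k | x) ∝ π_k f_k(x); normalise over all components.
Binomial probabilities:
  L_I = C(10,8)·0.44^8·0.56^2 = 45·0.00140482·0.3136 = 0.0198249
  L_II = C(10,8)·0.84^8·0.16^2 = 45·0.247876·0.0256 = 0.285553
Multiply by the mixture weights:
  π_I·L_I = 0.72 × 0.0198249 = 0.0142739
  π_II·L_II = 0.28 × 0.285553 = 0.0799548
Normaliser: 0.0142739 + 0.0799548 = 0.0942287
P(Component II | 8 successes out of 10) = 0.0799548 / 0.0942287 ≈ 0.849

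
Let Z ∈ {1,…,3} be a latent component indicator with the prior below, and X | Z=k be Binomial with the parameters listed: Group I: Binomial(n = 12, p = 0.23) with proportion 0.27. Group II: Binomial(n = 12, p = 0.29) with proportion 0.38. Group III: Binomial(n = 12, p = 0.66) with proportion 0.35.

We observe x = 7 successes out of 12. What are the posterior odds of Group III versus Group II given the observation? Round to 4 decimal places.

The posterior odds equal the prior odds times the likelihood ratio: (w_i/w_j)·(f_i(x)/f_j(x)).
Component likelihoods at x = 7 successes out of 12:
  p_I = C(12,7)·0.23^7·0.77^5 = 792·3.40483e-05·0.270678 = 0.00729917
  p_II = C(12,7)·0.29^7·0.71^5 = 792·0.000172499·0.180423 = 0.0246492
  p_III = C(12,7)·0.66^7·0.34^5 = 792·0.0545516·0.00454354 = 0.196303
Odds = (0.35/0.38) × (0.196303/0.0246492) = 0.921053 × 7.96387 ≈ 7.3351

7.3351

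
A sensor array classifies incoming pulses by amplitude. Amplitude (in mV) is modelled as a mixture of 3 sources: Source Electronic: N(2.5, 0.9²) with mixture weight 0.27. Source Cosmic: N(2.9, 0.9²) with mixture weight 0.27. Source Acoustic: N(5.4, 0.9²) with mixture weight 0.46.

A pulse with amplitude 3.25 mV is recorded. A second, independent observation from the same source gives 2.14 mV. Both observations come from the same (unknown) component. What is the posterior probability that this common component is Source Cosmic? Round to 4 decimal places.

The responsibility of component k is w_k f_k(x) divided by Σ_j w_j f_j(x).
Since both observations come from the same component, the likelihood for component k is f_k(x₁)·f_k(x₂).
  p_Electronic = [(1/(0.9·√(2π)))·exp(−(3.25−2.5)²/(2·0.9²)) = 0.443269·exp(-0.34722) = 0.313235] × [0.409189] = 0.128173
  p_Cosmic = [(1/(0.9·√(2π)))·exp(−(3.25−2.9)²/(2·0.9²)) = 0.443269·exp(-0.07562) = 0.410986] × [0.310329] = 0.127541
  p_Acoustic = [(1/(0.9·√(2π)))·exp(−(3.25−5.4)²/(2·0.9²)) = 0.443269·exp(-2.85340) = 0.0255537] × [0.000627464] = 1.6034e-05
Prior × likelihood for each component:
  w_Electronic·p_Electronic = 0.27 × 0.128173 = 0.0346066
  w_Cosmic·p_Cosmic = 0.27 × 0.127541 = 0.0344361
  w_Acoustic·p_Acoustic = 0.46 × 1.6034e-05 = 7.37565e-06
Evidence: 0.0346066 + 0.0344361 + 7.37565e-06 = 0.0690501
Responsibility of Source Cosmic: 0.0344361 / 0.0690501 ≈ 0.4987

0.4987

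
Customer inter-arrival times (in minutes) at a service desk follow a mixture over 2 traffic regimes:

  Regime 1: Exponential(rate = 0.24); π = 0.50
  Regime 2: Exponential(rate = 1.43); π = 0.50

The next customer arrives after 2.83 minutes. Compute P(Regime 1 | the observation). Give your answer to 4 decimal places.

0.8296

The responsibility of component k is P(Z=k) f_k(x) divided by Σ_j P(Z=j) f_j(x).
Component likelihoods at x = 2.83 minutes:
  f_1 = 0.24·e^(−0.24·2.83) = 0.24·e^(−0.6792) = 0.121685
  f_2 = 1.43·e^(−1.43·2.83) = 1.43·e^(−4.0469) = 0.0249913
Weight by the priors:
  P(Z=1)·f_1 = 0.50 × 0.121685 = 0.0608427
  P(Z=2)·f_2 = 0.50 × 0.0249913 = 0.0124957
Sum: 0.0608427 + 0.0124957 = 0.0733384
P(Regime 1 | x) = 0.0608427 / 0.0733384 ≈ 0.8296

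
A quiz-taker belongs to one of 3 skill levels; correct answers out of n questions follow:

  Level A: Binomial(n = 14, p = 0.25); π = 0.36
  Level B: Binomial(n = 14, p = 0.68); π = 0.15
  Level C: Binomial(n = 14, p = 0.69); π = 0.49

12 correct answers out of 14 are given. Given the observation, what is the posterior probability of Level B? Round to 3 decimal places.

0.215

Posterior ∝ prior × likelihood, so P(k | x) ∝ π_k f_k(x); normalise over all components.
Component likelihoods at x = 12 correct answers out of 14:
  p_A = 3.05101e-06
  p_B = 0.0910853
  p_C = 0.101848
Unnormalised posteriors:
  π_A·p_A = 0.36 × 3.05101e-06 = 1.09836e-06
  π_B·p_B = 0.15 × 0.0910853 = 0.0136628
  π_C·p_C = 0.49 × 0.101848 = 0.0499057
Normaliser: 1.09836e-06 + 0.0136628 + 0.0499057 = 0.0635696
P(Level B | data) ≈ 0.215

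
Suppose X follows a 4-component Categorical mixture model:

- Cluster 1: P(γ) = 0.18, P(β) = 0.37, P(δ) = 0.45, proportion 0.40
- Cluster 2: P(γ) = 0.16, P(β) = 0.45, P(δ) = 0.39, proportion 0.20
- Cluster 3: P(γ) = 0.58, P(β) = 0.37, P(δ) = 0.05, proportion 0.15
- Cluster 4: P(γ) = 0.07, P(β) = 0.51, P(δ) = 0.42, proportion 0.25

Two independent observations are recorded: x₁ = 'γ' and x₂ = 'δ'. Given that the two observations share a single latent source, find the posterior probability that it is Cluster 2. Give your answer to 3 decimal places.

0.221

Posterior ∝ prior × likelihood, so P(k | x) ∝ P(Z=k) f_k(x); normalise over all components.
Since both observations come from the same component, the likelihood for component k is f_k(x₁)·f_k(x₂).
  p_1 = [P(γ | comp) = 0.18] × [0.45] = 0.081
  p_2 = [P(γ | comp) = 0.16] × [0.39] = 0.0624
  p_3 = [P(γ | comp) = 0.58] × [0.05] = 0.029
  p_4 = [P(γ | comp) = 0.07] × [0.42] = 0.0294
Multiply by the mixture weights:
  P(Z=1)·p_1 = 0.40 × 0.081 = 0.0324
  P(Z=2)·p_2 = 0.20 × 0.0624 = 0.01248
  P(Z=3)·p_3 = 0.15 × 0.029 = 0.00435
  P(Z=4)·p_4 = 0.25 × 0.0294 = 0.00735
Normaliser: 0.0324 + 0.01248 + 0.00435 + 0.00735 = 0.05658
P(Cluster 2 | x₁, x₂) ≈ 0.221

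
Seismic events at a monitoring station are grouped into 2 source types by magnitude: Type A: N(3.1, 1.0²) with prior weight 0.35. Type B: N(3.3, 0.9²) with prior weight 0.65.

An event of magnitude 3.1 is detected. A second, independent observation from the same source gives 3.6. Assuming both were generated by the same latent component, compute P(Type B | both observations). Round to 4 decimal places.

Posterior ∝ prior × likelihood, so P(k | x) ∝ P(Z=k) f_k(x); normalise over all components.
Since both observations come from the same component, the likelihood for component k is f_k(x₁)·f_k(x₂).
  p_A = [(1/(1.0·√(2π)))·exp(−(3.1−3.1)²/(2·1.0²)) = 0.398942·exp(-0.00000) = 0.398942] × [0.352065] = 0.140454
  p_B = [(1/(0.9·√(2π)))·exp(−(3.1−3.3)²/(2·0.9²)) = 0.443269·exp(-0.02469) = 0.432458] × [0.419315] = 0.181336
Weight by the priors:
  P(Z=A)·p_A = 0.35 × 0.140454 = 0.0491588
  P(Z=B)·p_B = 0.65 × 0.181336 = 0.117868
Denominator: 0.0491588 + 0.117868 = 0.167027
So the posterior for Type B is 0.117868 / 0.167027 ≈ 0.7057.

0.7057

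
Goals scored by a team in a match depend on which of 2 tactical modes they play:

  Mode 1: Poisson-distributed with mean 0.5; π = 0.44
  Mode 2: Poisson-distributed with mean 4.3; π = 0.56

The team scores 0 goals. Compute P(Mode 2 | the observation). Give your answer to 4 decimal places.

Apply Bayes' rule: the posterior for each component is proportional to its prior times its likelihood at x.
Evaluate each component's likelihood at the observed value:
  L_1 = 0.606531
  L_2 = 0.0135686
Unnormalised posteriors:
  π_1·L_1 = 0.44 × 0.606531 = 0.266873
  π_2·L_2 = 0.56 × 0.0135686 = 0.00759839
Denominator: 0.266873 + 0.00759839 = 0.274472
P(Mode 2 | the observation) = 0.00759839 / 0.274472 ≈ 0.0277

0.0277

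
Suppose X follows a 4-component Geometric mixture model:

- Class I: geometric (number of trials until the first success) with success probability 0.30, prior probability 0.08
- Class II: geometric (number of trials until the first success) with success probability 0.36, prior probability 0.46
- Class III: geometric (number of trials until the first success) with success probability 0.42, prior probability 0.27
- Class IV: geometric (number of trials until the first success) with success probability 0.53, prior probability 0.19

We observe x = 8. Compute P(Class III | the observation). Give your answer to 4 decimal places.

0.2040

P(component k | x) = P(Z=k)·f_k(x) / marginal(x), where marginal(x) = Σ_j P(Z=j)·f_j(x).
Evaluate each component's likelihood at the observed value:
  f_I = 0.0247063
  f_II = 0.015833
  f_III = 0.00927353
  f_IV = 0.0026851
Multiply by the mixture weights:
  P(Z=I)·f_I = 0.08 × 0.0247063 = 0.0019765
  P(Z=II)·f_II = 0.46 × 0.015833 = 0.00728317
  P(Z=III)·f_III = 0.27 × 0.00927353 = 0.00250385
  P(Z=IV)·f_IV = 0.19 × 0.0026851 = 0.000510169
Normaliser: 0.0019765 + 0.00728317 + 0.00250385 + 0.000510169 = 0.0122737
P(Class III | the observation) ≈ 0.2040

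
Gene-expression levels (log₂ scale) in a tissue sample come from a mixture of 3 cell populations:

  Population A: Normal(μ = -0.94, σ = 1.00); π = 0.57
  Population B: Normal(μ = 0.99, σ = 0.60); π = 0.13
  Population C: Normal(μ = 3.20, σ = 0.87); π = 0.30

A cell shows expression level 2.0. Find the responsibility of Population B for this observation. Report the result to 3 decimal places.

Posterior ∝ prior × likelihood, so P(k | x) ∝ π_k f_k(x); normalise over all components.
Normal densities:
  L_A = 0.00529634
  L_B = 0.161231
  L_C = 0.177121
Unnormalised posteriors:
  π_A·L_A = 0.57 × 0.00529634 = 0.00301892
  π_B·L_B = 0.13 × 0.161231 = 0.02096
  π_C·L_C = 0.30 × 0.177121 = 0.0531362
Sum: 0.00301892 + 0.02096 + 0.0531362 = 0.0771151
Responsibility of Population B: 0.02096 / 0.0771151 ≈ 0.272

0.272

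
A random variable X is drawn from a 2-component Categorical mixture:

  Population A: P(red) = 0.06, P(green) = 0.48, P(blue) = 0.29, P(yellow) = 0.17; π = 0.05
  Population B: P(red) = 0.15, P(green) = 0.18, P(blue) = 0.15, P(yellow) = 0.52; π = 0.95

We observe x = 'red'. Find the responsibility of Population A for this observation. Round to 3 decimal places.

0.021

The responsibility of component k is π_k f_k(x) divided by Σ_j π_j f_j(x).
Component likelihoods at x = 'red':
  L_A = P(red | comp) = 0.06
  L_B = P(red | comp) = 0.15
Weight by the priors:
  π_A·L_A = 0.05 × 0.06 = 0.003
  π_B·L_B = 0.95 × 0.15 = 0.1425
Normaliser: 0.003 + 0.1425 = 0.1455
Responsibility of Population A: 0.003 / 0.1455 ≈ 0.021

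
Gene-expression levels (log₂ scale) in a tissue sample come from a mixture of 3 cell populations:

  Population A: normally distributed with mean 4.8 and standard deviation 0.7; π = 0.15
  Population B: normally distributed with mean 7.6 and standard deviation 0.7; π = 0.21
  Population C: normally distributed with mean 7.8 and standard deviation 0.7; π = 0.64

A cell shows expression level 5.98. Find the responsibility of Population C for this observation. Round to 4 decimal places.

0.3008

The responsibility of component k is w_k f_k(x) divided by Σ_j w_j f_j(x).
Evaluate each component's likelihood at the observed value:
  L_A = (1/(0.7·√(2π)))·exp(−(5.98−4.8)²/(2·0.7²)) = 0.569918·exp(-1.42082) = 0.137645
  L_B = (1/(0.7·√(2π)))·exp(−(5.98−7.6)²/(2·0.7²)) = 0.569918·exp(-2.67796) = 0.0391552
  L_C = (1/(0.7·√(2π)))·exp(−(5.98−7.8)²/(2·0.7²)) = 0.569918·exp(-3.38000) = 0.0194042
Unnormalised posteriors:
  w_A·L_A = 0.15 × 0.137645 = 0.0206467
  w_B·L_B = 0.21 × 0.0391552 = 0.00822259
  w_C·L_C = 0.64 × 0.0194042 = 0.0124187
Normaliser: 0.0206467 + 0.00822259 + 0.0124187 = 0.041288
So the posterior for Population C is 0.0124187 / 0.041288 ≈ 0.3008.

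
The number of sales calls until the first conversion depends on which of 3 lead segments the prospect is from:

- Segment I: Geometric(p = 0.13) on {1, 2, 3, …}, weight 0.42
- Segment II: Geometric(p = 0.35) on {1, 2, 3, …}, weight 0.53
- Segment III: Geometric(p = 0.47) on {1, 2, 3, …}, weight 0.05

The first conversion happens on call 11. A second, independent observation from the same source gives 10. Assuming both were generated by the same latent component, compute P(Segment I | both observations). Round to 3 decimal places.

0.965

Apply Bayes' rule: the posterior for each component is proportional to its prior times its likelihood at x.
Since both observations come from the same component, the likelihood for component k is f_k(x₁)·f_k(x₂).
  L_I = [0.13·(1−0.13)^10 = 0.13·0.248423 = 0.032295] × [0.0371207] = 0.00119882
  L_II = [0.35·(1−0.35)^10 = 0.35·0.0134627 = 0.00471196] × [0.00724917] = 3.41578e-05
  L_III = [0.47·(1−0.47)^10 = 0.47·0.00174887 = 0.000821971] × [0.00155089] = 1.27479e-06
Unnormalised posteriors:
  π_I·L_I = 0.42 × 0.00119882 = 0.000503503
  π_II·L_II = 0.53 × 3.41578e-05 = 1.81036e-05
  π_III·L_III = 0.05 × 1.27479e-06 = 6.37393e-08
Sum: 0.000503503 + 1.81036e-05 + 6.37393e-08 = 0.00052167
So the posterior for Segment I is 0.000503503 / 0.00052167 ≈ 0.965.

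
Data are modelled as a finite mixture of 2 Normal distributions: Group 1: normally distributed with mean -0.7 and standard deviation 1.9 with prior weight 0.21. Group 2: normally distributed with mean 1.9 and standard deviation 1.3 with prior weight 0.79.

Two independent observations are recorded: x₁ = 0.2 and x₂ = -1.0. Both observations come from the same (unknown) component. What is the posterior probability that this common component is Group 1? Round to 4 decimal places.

0.7567

The responsibility of component k is π_k f_k(x) divided by Σ_j π_j f_j(x).
Since both observations come from the same component, the likelihood for component k is f_k(x₁)·f_k(x₂).
  f_1 = [(1/(1.9·√(2π)))·exp(−(0.2−-0.7)²/(2·1.9²)) = 0.209970·exp(-0.11219) = 0.187687] × [0.207369] = 0.0389203
  f_2 = [(1/(1.3·√(2π)))·exp(−(0.2−1.9)²/(2·1.3²)) = 0.306879·exp(-0.85503) = 0.130506] × [0.02549] = 0.00332661
Prior × likelihood for each component:
  π_1·f_1 = 0.21 × 0.0389203 = 0.00817327
  π_2·f_2 = 0.79 × 0.00332661 = 0.00262802
Normaliser: 0.00817327 + 0.00262802 = 0.0108013
Responsibility of Group 1: 0.00817327 / 0.0108013 ≈ 0.7567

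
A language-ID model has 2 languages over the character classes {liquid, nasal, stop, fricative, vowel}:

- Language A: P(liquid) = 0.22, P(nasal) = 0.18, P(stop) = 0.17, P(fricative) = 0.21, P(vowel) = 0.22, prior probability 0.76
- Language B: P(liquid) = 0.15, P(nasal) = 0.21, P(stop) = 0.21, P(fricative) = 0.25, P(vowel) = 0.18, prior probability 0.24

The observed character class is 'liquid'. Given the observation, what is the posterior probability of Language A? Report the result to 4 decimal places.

Apply Bayes' rule: the posterior for each component is proportional to its prior times its likelihood at x.
Component likelihoods at x = 'liquid':
  L_A = P(liquid | comp) = 0.22
  L_B = P(liquid | comp) = 0.15
Weight by the priors:
  w_A·L_A = 0.76 × 0.22 = 0.1672
  w_B·L_B = 0.24 × 0.15 = 0.036
Normaliser: 0.1672 + 0.036 = 0.2032
Responsibility of Language A: 0.1672 / 0.2032 ≈ 0.8228

0.8228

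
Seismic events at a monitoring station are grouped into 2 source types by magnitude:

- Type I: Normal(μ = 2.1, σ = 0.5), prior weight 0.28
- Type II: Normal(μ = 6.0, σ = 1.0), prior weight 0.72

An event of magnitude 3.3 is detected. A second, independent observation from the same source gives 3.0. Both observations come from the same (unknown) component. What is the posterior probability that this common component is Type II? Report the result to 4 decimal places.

Apply Bayes' rule: the posterior for each component is proportional to its prior times its likelihood at x.
Since both observations come from the same component, the likelihood for component k is f_k(x₁)·f_k(x₂).
  f_I = [0.0447891] × [0.1579] = 0.00707221
  f_II = [0.0104209] × [0.00443185] = 4.6184e-05
Weight by the priors:
  π_I·f_I = 0.28 × 0.00707221 = 0.00198022
  π_II·f_II = 0.72 × 4.6184e-05 = 3.32525e-05
Denominator: 0.00198022 + 3.32525e-05 = 0.00201347
P(Type II | x) = 3.32525e-05 / 0.00201347 ≈ 0.0165

0.0165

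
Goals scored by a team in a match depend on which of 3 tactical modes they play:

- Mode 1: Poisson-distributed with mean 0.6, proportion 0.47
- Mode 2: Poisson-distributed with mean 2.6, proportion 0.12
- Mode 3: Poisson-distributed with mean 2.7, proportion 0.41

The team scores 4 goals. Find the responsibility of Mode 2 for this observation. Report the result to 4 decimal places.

0.2138

Apply Bayes' rule: the posterior for each component is proportional to its prior times its likelihood at x.
Evaluate each component's likelihood at the observed value:
  p_1 = e^(−0.6)·0.6^4/4! = 0.00296358
  p_2 = e^(−2.6)·2.6^4/4! = 0.141422
  p_3 = e^(−2.7)·2.7^4/4! = 0.148816
Unnormalised posteriors:
  π_1·p_1 = 0.47 × 0.00296358 = 0.00139288
  π_2·p_2 = 0.12 × 0.141422 = 0.0169706
  π_3·p_3 = 0.41 × 0.148816 = 0.0610144
Evidence: 0.00139288 + 0.0169706 + 0.0610144 = 0.0793779
P(Mode 2 | data) ≈ 0.2138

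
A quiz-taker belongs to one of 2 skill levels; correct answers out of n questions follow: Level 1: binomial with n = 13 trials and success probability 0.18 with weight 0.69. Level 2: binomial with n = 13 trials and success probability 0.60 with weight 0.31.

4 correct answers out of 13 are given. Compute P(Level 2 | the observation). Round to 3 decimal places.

0.080

Apply Bayes' rule: the posterior for each component is proportional to its prior times its likelihood at x.
Binomial probabilities:
  p_1 = C(13,4)·0.18^4·0.82^9 = 715·0.00104976·0.16762 = 0.125812
  p_2 = C(13,4)·0.60^4·0.40^9 = 715·0.1296·0.000262144 = 0.0242913
Multiply by the mixture weights:
  w_1·p_1 = 0.69 × 0.125812 = 0.08681
  w_2·p_2 = 0.31 × 0.0242913 = 0.00753031
Evidence: 0.08681 + 0.00753031 = 0.0943403
P(Level 2 | x) = 0.00753031 / 0.0943403 ≈ 0.080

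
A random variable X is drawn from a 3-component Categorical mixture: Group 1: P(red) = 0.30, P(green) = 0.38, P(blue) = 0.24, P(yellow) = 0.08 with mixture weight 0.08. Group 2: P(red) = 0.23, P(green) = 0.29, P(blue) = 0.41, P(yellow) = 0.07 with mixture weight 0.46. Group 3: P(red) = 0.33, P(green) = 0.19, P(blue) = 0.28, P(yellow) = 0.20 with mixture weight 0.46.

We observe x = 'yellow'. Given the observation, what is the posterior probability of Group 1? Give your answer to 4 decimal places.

0.0490

P(component k | x) = w_k·f_k(x) / marginal(x), where marginal(x) = Σ_j w_j·f_j(x).
Categorical probabilities:
  L_1 = 0.08
  L_2 = 0.07
  L_3 = 0.2
Unnormalised posteriors:
  w_1·L_1 = 0.08 × 0.08 = 0.0064
  w_2·L_2 = 0.46 × 0.07 = 0.0322
  w_3·L_3 = 0.46 × 0.2 = 0.092
Denominator: 0.0064 + 0.0322 + 0.092 = 0.1306
Responsibility of Group 1: 0.0064 / 0.1306 ≈ 0.0490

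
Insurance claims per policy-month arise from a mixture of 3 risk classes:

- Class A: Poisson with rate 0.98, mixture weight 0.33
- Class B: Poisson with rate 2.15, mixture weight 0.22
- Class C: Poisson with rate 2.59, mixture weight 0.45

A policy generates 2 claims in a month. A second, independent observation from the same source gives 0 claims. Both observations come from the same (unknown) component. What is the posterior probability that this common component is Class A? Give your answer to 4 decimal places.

0.5918

Apply Bayes' rule: the posterior for each component is proportional to its prior times its likelihood at x.
Since both observations come from the same component, the likelihood for component k is f_k(x₁)·f_k(x₂).
  p_A = [e^(−0.98)·0.98^2/2! = 0.180224] × [0.375311] = 0.0676402
  p_B = [e^(−2.15)·2.15^2/2! = 0.269224] × [0.116484] = 0.0313603
  p_C = [e^(−2.59)·2.59^2/2! = 0.251621] × [0.07502] = 0.0188766
Prior × likelihood for each component:
  w_A·p_A = 0.33 × 0.0676402 = 0.0223213
  w_B·p_B = 0.22 × 0.0313603 = 0.00689927
  w_C·p_C = 0.45 × 0.0188766 = 0.00849448
Evidence: 0.0223213 + 0.00689927 + 0.00849448 = 0.037715
P(Class A | data) ≈ 0.5918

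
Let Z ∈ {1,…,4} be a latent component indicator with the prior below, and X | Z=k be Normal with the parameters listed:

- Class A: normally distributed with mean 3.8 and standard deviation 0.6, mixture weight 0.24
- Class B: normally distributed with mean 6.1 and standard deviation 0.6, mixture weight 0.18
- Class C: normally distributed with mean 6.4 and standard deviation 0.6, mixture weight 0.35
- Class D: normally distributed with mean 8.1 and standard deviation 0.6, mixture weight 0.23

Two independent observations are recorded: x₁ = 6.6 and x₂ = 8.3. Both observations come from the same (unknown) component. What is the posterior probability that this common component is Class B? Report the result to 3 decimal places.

0.013

By Bayes' theorem, P(k | x) = π_k f_k(x) / Σ_j π_j f_j(x).
Since both observations come from the same component, the likelihood for component k is f_k(x₁)·f_k(x₂).
  f_A = [1.24101e-05] × [4.0572e-13] = 5.03502e-18
  f_B = [0.469853] × [0.000800451] = 0.000376094
  f_C = [0.628972] × [0.00441829] = 0.00277898
  f_D = [0.0292138] × [0.628972] = 0.0183747
Prior × likelihood for each component:
  π_A·f_A = 0.24 × 5.03502e-18 = 1.2084e-18
  π_B·f_B = 0.18 × 0.000376094 = 6.7697e-05
  π_C·f_C = 0.35 × 0.00277898 = 0.000972644
  π_D·f_D = 0.23 × 0.0183747 = 0.00422618
Normaliser: 1.2084e-18 + 6.7697e-05 + 0.000972644 + 0.00422618 = 0.00526652
Responsibility of Class B: 6.7697e-05 / 0.00526652 ≈ 0.013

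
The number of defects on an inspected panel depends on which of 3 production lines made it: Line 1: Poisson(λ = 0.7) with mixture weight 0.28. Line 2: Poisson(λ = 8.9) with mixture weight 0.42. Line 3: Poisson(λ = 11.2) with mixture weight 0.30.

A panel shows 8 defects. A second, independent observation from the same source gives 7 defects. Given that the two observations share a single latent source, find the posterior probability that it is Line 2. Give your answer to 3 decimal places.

The responsibility of component k is P(Z=k) f_k(x) divided by Σ_j P(Z=j) f_j(x).
Since both observations come from the same component, the likelihood for component k is f_k(x₁)·f_k(x₂).
  L_1 = [e^(−0.7)·0.7^8/8! = 7.09999e-07] × [8.11427e-06] = 5.76112e-12
  L_2 = [e^(−8.9)·8.9^8/8! = 0.133161] × [0.119696] = 0.0159389
  L_3 = [e^(−11.2)·11.2^8/8! = 0.0839703] × [0.0599788] = 0.00503643
Unnormalised posteriors:
  P(Z=1)·L_1 = 0.28 × 5.76112e-12 = 1.61311e-12
  P(Z=2)·L_2 = 0.42 × 0.0159389 = 0.00669432
  P(Z=3)·L_3 = 0.30 × 0.00503643 = 0.00151093
Denominator: 1.61311e-12 + 0.00669432 + 0.00151093 = 0.00820525
P(Line 2 | x₁,x₂) ≈ 0.816

0.816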